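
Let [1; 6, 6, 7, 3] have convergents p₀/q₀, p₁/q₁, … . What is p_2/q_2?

Using pₖ = aₖpₖ₋₁ + pₖ₋₂, qₖ = aₖqₖ₋₁ + qₖ₋₂ (with p₋₁=1, p₋₂=0, q₋₁=0, q₋₂=1):
  k=0: a=1, p=1, q=1
  k=1: a=6, p=7, q=6
  k=2: a=6, p=43, q=37

43/37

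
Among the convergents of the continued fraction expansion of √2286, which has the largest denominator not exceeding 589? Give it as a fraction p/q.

√2286 = [47; 1, 4, 3, 10, 3, 4, 1, 94, …] (period length 8).
Convergents:
  p_0/q_0 = 47/1
  p_1/q_1 = 48/1
  p_2/q_2 = 239/5
  p_3/q_3 = 765/16
  p_4/q_4 = 7889/165
  p_5/q_5 = 24432/511
  p_6/q_6 = 105617/2209
q_5 = 511 ≤ 589 < 2209 = q_6, so the answer is 24432/511.

24432/511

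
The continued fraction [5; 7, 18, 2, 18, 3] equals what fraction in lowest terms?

75769/14736

Using pₖ = aₖpₖ₋₁ + pₖ₋₂ and qₖ = aₖqₖ₋₁ + qₖ₋₂:
  k=0: a=5, p=5, q=1
  k=1: a=7, p=36, q=7
  k=2: a=18, p=653, q=127
  k=3: a=2, p=1342, q=261
  k=4: a=18, p=24809, q=4825
  k=5: a=3, p=75769, q=14736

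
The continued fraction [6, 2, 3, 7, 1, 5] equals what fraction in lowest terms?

2193/341

Fold from the inside: start with 5/1.
  1 + 1/5 = 6/5
  7 + 5/6 = 47/6
  3 + 6/47 = 147/47
  2 + 47/147 = 341/147
  6 + 147/341 = 2193/341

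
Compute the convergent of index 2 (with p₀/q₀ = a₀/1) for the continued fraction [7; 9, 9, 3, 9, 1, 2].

583/82

Using pₖ = aₖpₖ₋₁ + pₖ₋₂, qₖ = aₖqₖ₋₁ + qₖ₋₂ (with p₋₁=1, p₋₂=0, q₋₁=0, q₋₂=1):
  k=0: a=7, p=7, q=1
  k=1: a=9, p=64, q=9
  k=2: a=9, p=583, q=82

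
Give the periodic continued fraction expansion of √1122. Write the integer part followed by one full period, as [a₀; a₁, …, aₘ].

a₀ = ⌊√1122⌋ = 33.
With m₀=0, d₀=1 and mₖ₊₁ = dₖaₖ − mₖ, dₖ₊₁ = (n − mₖ₊₁²)/dₖ, aₖ₊₁ = ⌊(a₀+mₖ₊₁)/dₖ₊₁⌋:
  k=1: m=33, d=33, a=2
  k=2: m=33, d=1, a=66
d=1 and a=2a₀=66 at k=2, so the next step gives (m, d) = (33, 33) again — its k=1 value — and the period has length 2.

[33; 2, 66]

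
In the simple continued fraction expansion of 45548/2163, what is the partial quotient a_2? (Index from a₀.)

45548 = 21·2163 + 125   →  a_0 = 21
2163 = 17·125 + 38   →  a_1 = 17
125 = 3·38 + 11   →  a_2 = 3

3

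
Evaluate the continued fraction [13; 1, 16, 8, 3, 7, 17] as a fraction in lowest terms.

Fold from the inside: start with 17/1.
  7 + 1/17 = 120/17
  3 + 17/120 = 377/120
  8 + 120/377 = 3136/377
  16 + 377/3136 = 50553/3136
  1 + 3136/50553 = 53689/50553
  13 + 50553/53689 = 748510/53689

748510/53689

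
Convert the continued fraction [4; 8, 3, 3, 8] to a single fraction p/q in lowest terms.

2839/689

Fold from the inside: start with 8/1.
  3 + 1/8 = 25/8
  3 + 8/25 = 83/25
  8 + 25/83 = 689/83
  4 + 83/689 = 2839/689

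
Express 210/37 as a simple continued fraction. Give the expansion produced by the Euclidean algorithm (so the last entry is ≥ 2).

210 = 5*37 + 25
37 = 1*25 + 12
25 = 2*12 + 1
12 = 12*1 + 0  (stop)
So 210/37 = [5; 1, 2, 12].

[5; 1, 2, 12]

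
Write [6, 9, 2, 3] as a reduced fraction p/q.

Fold from the inside: start with 3/1.
  2 + 1/3 = 7/3
  9 + 3/7 = 66/7
  6 + 7/66 = 403/66

403/66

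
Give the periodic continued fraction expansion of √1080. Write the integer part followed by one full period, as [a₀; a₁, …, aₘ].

a₀ = ⌊√1080⌋ = 32.

[32; 1, 6, 3, 6, 1, 64]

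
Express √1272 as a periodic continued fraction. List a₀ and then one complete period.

[35; 1, 1, 1, 70]

a₀ = ⌊√1272⌋ = 35.
With m₀=0, d₀=1 and mₖ₊₁ = dₖaₖ − mₖ, dₖ₊₁ = (n − mₖ₊₁²)/dₖ, aₖ₊₁ = ⌊(a₀+mₖ₊₁)/dₖ₊₁⌋:
  k=1: m=35, d=47, a=1
  k=2: m=12, d=24, a=1
  k=3: m=12, d=47, a=1
  k=4: m=35, d=1, a=70
d=1 and a=2a₀=70 at k=4, so the next step gives (m, d) = (35, 47) again — its k=1 value — and the period has length 4.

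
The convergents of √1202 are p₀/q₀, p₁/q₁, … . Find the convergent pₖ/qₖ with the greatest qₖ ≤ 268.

7246/209

√1202 = [34; 1, 2, 34, 2, 1, 68, …] (period length 6).
Convergents:
  p_0/q_0 = 34/1
  p_1/q_1 = 35/1
  p_2/q_2 = 104/3
  p_3/q_3 = 3571/103
  p_4/q_4 = 7246/209
  p_5/q_5 = 10817/312
q_4 = 209 ≤ 268 < 312 = q_5, so the answer is 7246/209.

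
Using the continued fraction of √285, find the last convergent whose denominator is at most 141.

√285 = [16; 1, 7, 2, 7, 1, 32, …] (period length 6).
Convergents:
  p_0/q_0 = 16/1
  p_1/q_1 = 17/1
  p_2/q_2 = 135/8
  p_3/q_3 = 287/17
  p_4/q_4 = 2144/127
  p_5/q_5 = 2431/144
q_4 = 127 ≤ 141 < 144 = q_5, so the answer is 2144/127.

2144/127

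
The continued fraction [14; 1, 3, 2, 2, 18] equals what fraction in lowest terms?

Fold from the inside: start with 18/1.
  2 + 1/18 = 37/18
  2 + 18/37 = 92/37
  3 + 37/92 = 313/92
  1 + 92/313 = 405/313
  14 + 313/405 = 5983/405

5983/405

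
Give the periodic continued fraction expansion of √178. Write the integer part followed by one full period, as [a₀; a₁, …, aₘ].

[13; 2, 1, 12, 1, 2, 26]

a₀ = ⌊√178⌋ = 13.
With m₀=0, d₀=1 and mₖ₊₁ = dₖaₖ − mₖ, dₖ₊₁ = (n − mₖ₊₁²)/dₖ, aₖ₊₁ = ⌊(a₀+mₖ₊₁)/dₖ₊₁⌋:
  k=1: m=13, d=9, a=2
  k=2: m=5, d=17, a=1
  k=3: m=12, d=2, a=12
  k=4: m=12, d=17, a=1
  k=5: m=5, d=9, a=2
  k=6: m=13, d=1, a=26
d=1 and a=2a₀=26 at k=6, so the next step gives (m, d) = (13, 9) again — its k=1 value — and the period has length 6.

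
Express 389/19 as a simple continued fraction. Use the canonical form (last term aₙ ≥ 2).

389 = 20×19 + 9
19 = 2×9 + 1
9 = 9×1 + 0  (stop)
So 389/19 = [20; 2, 9].

[20; 2, 9]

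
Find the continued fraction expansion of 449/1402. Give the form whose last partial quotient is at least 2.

[0; 3, 8, 6, 9]

449 = 0·1402 + 449
1402 = 3·449 + 55
449 = 8·55 + 9
55 = 6·9 + 1
9 = 9·1 + 0  (stop)
So 449/1402 = [0; 3, 8, 6, 9].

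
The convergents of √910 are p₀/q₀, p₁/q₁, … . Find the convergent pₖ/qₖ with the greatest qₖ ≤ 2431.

√910 = [30; 6, 60, …] (period length 2).
Convergents:
  p_0/q_0 = 30/1
  p_1/q_1 = 181/6
  p_2/q_2 = 10890/361
  p_3/q_3 = 65521/2172
  p_4/q_4 = 3942150/130681
q_3 = 2172 ≤ 2431 < 130681 = q_4, so the answer is 65521/2172.

65521/2172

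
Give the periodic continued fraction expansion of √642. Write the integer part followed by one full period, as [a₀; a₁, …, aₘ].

a₀ = ⌊√642⌋ = 25.
With m₀=0, d₀=1 and mₖ₊₁ = dₖaₖ − mₖ, dₖ₊₁ = (n − mₖ₊₁²)/dₖ, aₖ₊₁ = ⌊(a₀+mₖ₊₁)/dₖ₊₁⌋:
  k=1: m=25, d=17, a=2
  k=2: m=9, d=33, a=1
  k=3: m=24, d=2, a=24
  k=4: m=24, d=33, a=1
  k=5: m=9, d=17, a=2
  k=6: m=25, d=1, a=50
d=1 and a=2a₀=50 at k=6, so the next step gives (m, d) = (25, 17) again — its k=1 value — and the period has length 6.

[25; 2, 1, 24, 1, 2, 50]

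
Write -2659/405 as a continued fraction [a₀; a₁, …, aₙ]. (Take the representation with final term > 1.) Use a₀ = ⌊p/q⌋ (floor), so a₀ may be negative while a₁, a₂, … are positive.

[-7; 2, 3, 3, 8, 2]

-2659 = -7×405 + 176
405 = 2×176 + 53
176 = 3×53 + 17
53 = 3×17 + 2
17 = 8×2 + 1
2 = 2×1 + 0  (stop)
So -2659/405 = [-7; 2, 3, 3, 8, 2].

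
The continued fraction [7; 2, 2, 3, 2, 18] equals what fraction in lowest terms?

Fold from the inside: start with 18/1.
  2 + 1/18 = 37/18
  3 + 18/37 = 129/37
  2 + 37/129 = 295/129
  2 + 129/295 = 719/295
  7 + 295/719 = 5328/719

5328/719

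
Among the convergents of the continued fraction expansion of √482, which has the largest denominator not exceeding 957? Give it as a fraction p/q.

√482 = [21; 1, 20, 1, 42, …] (period length 4).
Convergents:
  p_0/q_0 = 21/1
  p_1/q_1 = 22/1
  p_2/q_2 = 461/21
  p_3/q_3 = 483/22
  p_4/q_4 = 20747/945
  p_5/q_5 = 21230/967
q_4 = 945 ≤ 957 < 967 = q_5, so the answer is 20747/945.

20747/945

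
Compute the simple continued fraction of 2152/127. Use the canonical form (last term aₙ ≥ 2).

2152 = 16*127 + 120
127 = 1*120 + 7
120 = 17*7 + 1
7 = 7*1 + 0  (stop)
So 2152/127 = [16; 1, 17, 7].

[16; 1, 17, 7]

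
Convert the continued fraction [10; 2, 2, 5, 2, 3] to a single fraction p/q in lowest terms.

2123/204

Using pₖ = aₖpₖ₋₁ + pₖ₋₂ and qₖ = aₖqₖ₋₁ + qₖ₋₂:
  k=0: a=10, p=10, q=1
  k=1: a=2, p=21, q=2
  k=2: a=2, p=52, q=5
  k=3: a=5, p=281, q=27
  k=4: a=2, p=614, q=59
  k=5: a=3, p=2123, q=204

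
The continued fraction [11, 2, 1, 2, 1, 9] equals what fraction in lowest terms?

Using pₖ = aₖpₖ₋₁ + pₖ₋₂ and qₖ = aₖqₖ₋₁ + qₖ₋₂:
  k=0: a=11, p=11, q=1
  k=1: a=2, p=23, q=2
  k=2: a=1, p=34, q=3
  k=3: a=2, p=91, q=8
  k=4: a=1, p=125, q=11
  k=5: a=9, p=1216, q=107

1216/107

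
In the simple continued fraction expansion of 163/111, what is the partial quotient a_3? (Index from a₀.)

163 = 1·111 + 52   →  a_0 = 1
111 = 2·52 + 7   →  a_1 = 2
52 = 7·7 + 3   →  a_2 = 7
7 = 2·3 + 1   →  a_3 = 2

2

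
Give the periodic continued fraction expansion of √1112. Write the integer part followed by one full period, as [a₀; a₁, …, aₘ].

[33; 2, 1, 7, 1, 2, 66]

a₀ = ⌊√1112⌋ = 33.
With m₀=0, d₀=1 and mₖ₊₁ = dₖaₖ − mₖ, dₖ₊₁ = (n − mₖ₊₁²)/dₖ, aₖ₊₁ = ⌊(a₀+mₖ₊₁)/dₖ₊₁⌋:
  k=1: m=33, d=23, a=2
  k=2: m=13, d=41, a=1
  k=3: m=28, d=8, a=7
  k=4: m=28, d=41, a=1
  k=5: m=13, d=23, a=2
  k=6: m=33, d=1, a=66
d=1 and a=2a₀=66 at k=6, so the next step gives (m, d) = (33, 23) again — its k=1 value — and the period has length 6.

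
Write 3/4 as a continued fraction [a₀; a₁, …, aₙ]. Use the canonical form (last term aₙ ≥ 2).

3 = 0*4 + 3
4 = 1*3 + 1
3 = 3*1 + 0  (stop)
So 3/4 = [0; 1, 3].

[0; 1, 3]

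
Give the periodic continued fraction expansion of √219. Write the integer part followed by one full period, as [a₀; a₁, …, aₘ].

a₀ = ⌊√219⌋ = 14.
With m₀=0, d₀=1 and mₖ₊₁ = dₖaₖ − mₖ, dₖ₊₁ = (n − mₖ₊₁²)/dₖ, aₖ₊₁ = ⌊(a₀+mₖ₊₁)/dₖ₊₁⌋:
  k=1: m=14, d=23, a=1
  k=2: m=9, d=6, a=3
  k=3: m=9, d=23, a=1
  k=4: m=14, d=1, a=28
d=1 and a=2a₀=28 at k=4, so the next step gives (m, d) = (14, 23) again — its k=1 value — and the period has length 4.

[14; 1, 3, 1, 28]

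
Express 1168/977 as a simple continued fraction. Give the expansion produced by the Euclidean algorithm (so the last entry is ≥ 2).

[1; 5, 8, 1, 2, 7]

1168 = 1*977 + 191
977 = 5*191 + 22
191 = 8*22 + 15
22 = 1*15 + 7
15 = 2*7 + 1
7 = 7*1 + 0  (stop)
So 1168/977 = [1; 5, 8, 1, 2, 7].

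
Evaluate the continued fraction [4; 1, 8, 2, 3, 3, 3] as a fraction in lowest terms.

3509/717

Using pₖ = aₖpₖ₋₁ + pₖ₋₂ and qₖ = aₖqₖ₋₁ + qₖ₋₂:
  k=0: a=4, p=4, q=1
  k=1: a=1, p=5, q=1
  k=2: a=8, p=44, q=9
  k=3: a=2, p=93, q=19
  k=4: a=3, p=323, q=66
  k=5: a=3, p=1062, q=217
  k=6: a=3, p=3509, q=717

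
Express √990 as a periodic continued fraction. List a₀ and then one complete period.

[31; 2, 6, 2, 62]

a₀ = ⌊√990⌋ = 31.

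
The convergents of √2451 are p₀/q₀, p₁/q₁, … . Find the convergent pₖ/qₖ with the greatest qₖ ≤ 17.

99/2

√2451 = [49; 1, 1, 32, 1, 1, 98, …] (period length 6).
Convergents:
  p_0/q_0 = 49/1
  p_1/q_1 = 50/1
  p_2/q_2 = 99/2
  p_3/q_3 = 3218/65
q_2 = 2 ≤ 17 < 65 = q_3, so the answer is 99/2.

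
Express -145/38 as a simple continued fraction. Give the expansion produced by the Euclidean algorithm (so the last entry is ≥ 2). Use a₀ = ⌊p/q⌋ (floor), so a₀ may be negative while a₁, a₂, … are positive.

[-4; 5, 2, 3]

-145 = -4×38 + 7
38 = 5×7 + 3
7 = 2×3 + 1
3 = 3×1 + 0  (stop)
So -145/38 = [-4; 5, 2, 3].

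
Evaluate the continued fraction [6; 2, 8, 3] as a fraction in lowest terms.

343/53

Using pₖ = aₖpₖ₋₁ + pₖ₋₂ and qₖ = aₖqₖ₋₁ + qₖ₋₂:
  k=0: a=6, p=6, q=1
  k=1: a=2, p=13, q=2
  k=2: a=8, p=110, q=17
  k=3: a=3, p=343, q=53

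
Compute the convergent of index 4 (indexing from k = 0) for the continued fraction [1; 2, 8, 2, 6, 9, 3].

Using pₖ = aₖpₖ₋₁ + pₖ₋₂, qₖ = aₖqₖ₋₁ + qₖ₋₂ (with p₋₁=1, p₋₂=0, q₋₁=0, q₋₂=1):
  k=0: a=1, p=1, q=1
  k=1: a=2, p=3, q=2
  k=2: a=8, p=25, q=17
  k=3: a=2, p=53, q=36
  k=4: a=6, p=343, q=233

343/233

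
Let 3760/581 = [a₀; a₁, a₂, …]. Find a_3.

3

3760 = 6·581 + 274   →  a_0 = 6
581 = 2·274 + 33   →  a_1 = 2
274 = 8·33 + 10   →  a_2 = 8
33 = 3·10 + 3   →  a_3 = 3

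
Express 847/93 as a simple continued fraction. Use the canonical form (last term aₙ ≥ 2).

[9; 9, 3, 3]

847 = 9·93 + 10
93 = 9·10 + 3
10 = 3·3 + 1
3 = 3·1 + 0  (stop)
So 847/93 = [9; 9, 3, 3].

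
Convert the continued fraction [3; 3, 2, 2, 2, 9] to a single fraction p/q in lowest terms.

1271/386

Fold from the inside: start with 9/1.
  2 + 1/9 = 19/9
  2 + 9/19 = 47/19
  2 + 19/47 = 113/47
  3 + 47/113 = 386/113
  3 + 113/386 = 1271/386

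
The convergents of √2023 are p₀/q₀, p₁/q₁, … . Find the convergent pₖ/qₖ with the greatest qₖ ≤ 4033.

√2023 = [44; 1, 43, 1, 88, …] (period length 4).
Convergents:
  p_0/q_0 = 44/1
  p_1/q_1 = 45/1
  p_2/q_2 = 1979/44
  p_3/q_3 = 2024/45
  p_4/q_4 = 180091/4004
  p_5/q_5 = 182115/4049
q_4 = 4004 ≤ 4033 < 4049 = q_5, so the answer is 180091/4004.

180091/4004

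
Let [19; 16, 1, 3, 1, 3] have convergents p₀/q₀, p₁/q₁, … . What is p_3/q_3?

1277/67

Using pₖ = aₖpₖ₋₁ + pₖ₋₂, qₖ = aₖqₖ₋₁ + qₖ₋₂ (with p₋₁=1, p₋₂=0, q₋₁=0, q₋₂=1):
  k=0: a=19, p=19, q=1
  k=1: a=16, p=305, q=16
  k=2: a=1, p=324, q=17
  k=3: a=3, p=1277, q=67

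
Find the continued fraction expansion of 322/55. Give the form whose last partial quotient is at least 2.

[5; 1, 5, 1, 7]

322 = 5·55 + 47
55 = 1·47 + 8
47 = 5·8 + 7
8 = 1·7 + 1
7 = 7·1 + 0  (stop)
So 322/55 = [5; 1, 5, 1, 7].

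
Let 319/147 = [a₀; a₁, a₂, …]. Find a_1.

319 = 2·147 + 25   →  a_0 = 2
147 = 5·25 + 22   →  a_1 = 5

5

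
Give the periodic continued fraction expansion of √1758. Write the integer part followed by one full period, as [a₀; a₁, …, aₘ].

a₀ = ⌊√1758⌋ = 41.
With m₀=0, d₀=1 and mₖ₊₁ = dₖaₖ − mₖ, dₖ₊₁ = (n − mₖ₊₁²)/dₖ, aₖ₊₁ = ⌊(a₀+mₖ₊₁)/dₖ₊₁⌋:
  k=1: m=41, d=77, a=1
  k=2: m=36, d=6, a=12
  k=3: m=36, d=77, a=1
  k=4: m=41, d=1, a=82
d=1 and a=2a₀=82 at k=4, so the next step gives (m, d) = (41, 77) again — its k=1 value — and the period has length 4.

[41; 1, 12, 1, 82]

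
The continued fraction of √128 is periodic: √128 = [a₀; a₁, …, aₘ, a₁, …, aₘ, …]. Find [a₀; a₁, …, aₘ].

a₀ = ⌊√128⌋ = 11.
With m₀=0, d₀=1 and mₖ₊₁ = dₖaₖ − mₖ, dₖ₊₁ = (n − mₖ₊₁²)/dₖ, aₖ₊₁ = ⌊(a₀+mₖ₊₁)/dₖ₊₁⌋:
  k=1: m=11, d=7, a=3
  k=2: m=10, d=4, a=5
  k=3: m=10, d=7, a=3
  k=4: m=11, d=1, a=22
d=1 and a=2a₀=22 at k=4, so the next step gives (m, d) = (11, 7) again — its k=1 value — and the period has length 4.

[11; 3, 5, 3, 22]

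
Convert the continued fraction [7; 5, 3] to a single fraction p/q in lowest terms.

115/16

Fold from the inside: start with 3/1.
  5 + 1/3 = 16/3
  7 + 3/16 = 115/16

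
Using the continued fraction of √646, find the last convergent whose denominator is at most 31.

305/12

√646 = [25; 2, 2, 2, 50, …] (period length 4).
Convergents:
  p_0/q_0 = 25/1
  p_1/q_1 = 51/2
  p_2/q_2 = 127/5
  p_3/q_3 = 305/12
  p_4/q_4 = 15377/605
q_3 = 12 ≤ 31 < 605 = q_4, so the answer is 305/12.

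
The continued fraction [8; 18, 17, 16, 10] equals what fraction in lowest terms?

399603/49607

Using pₖ = aₖpₖ₋₁ + pₖ₋₂ and qₖ = aₖqₖ₋₁ + qₖ₋₂:
  k=0: a=8, p=8, q=1
  k=1: a=18, p=145, q=18
  k=2: a=17, p=2473, q=307
  k=3: a=16, p=39713, q=4930
  k=4: a=10, p=399603, q=49607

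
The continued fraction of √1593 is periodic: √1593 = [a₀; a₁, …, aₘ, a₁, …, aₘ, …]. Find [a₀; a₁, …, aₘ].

a₀ = ⌊√1593⌋ = 39.
With m₀=0, d₀=1 and mₖ₊₁ = dₖaₖ − mₖ, dₖ₊₁ = (n − mₖ₊₁²)/dₖ, aₖ₊₁ = ⌊(a₀+mₖ₊₁)/dₖ₊₁⌋:
  k=1: m=39, d=72, a=1
  k=2: m=33, d=7, a=10
  k=3: m=37, d=32, a=2
  k=4: m=27, d=27, a=2
  k=5: m=27, d=32, a=2
  k=6: m=37, d=7, a=10
  k=7: m=33, d=72, a=1
  k=8: m=39, d=1, a=78
d=1 and a=2a₀=78 at k=8, so the next step gives (m, d) = (39, 72) again — its k=1 value — and the period has length 8.

[39; 1, 10, 2, 2, 2, 10, 1, 78]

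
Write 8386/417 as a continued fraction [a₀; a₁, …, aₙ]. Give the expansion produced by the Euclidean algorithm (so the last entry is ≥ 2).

[20; 9, 15, 3]

8386 = 20·417 + 46
417 = 9·46 + 3
46 = 15·3 + 1
3 = 3·1 + 0  (stop)
So 8386/417 = [20; 9, 15, 3].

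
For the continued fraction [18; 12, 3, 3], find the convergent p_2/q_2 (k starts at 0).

669/37

Using pₖ = aₖpₖ₋₁ + pₖ₋₂, qₖ = aₖqₖ₋₁ + qₖ₋₂ (with p₋₁=1, p₋₂=0, q₋₁=0, q₋₂=1):
  k=0: a=18, p=18, q=1
  k=1: a=12, p=217, q=12
  k=2: a=3, p=669, q=37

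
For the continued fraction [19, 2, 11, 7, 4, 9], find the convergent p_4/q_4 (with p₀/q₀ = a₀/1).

13148/675

Using pₖ = aₖpₖ₋₁ + pₖ₋₂, qₖ = aₖqₖ₋₁ + qₖ₋₂ (with p₋₁=1, p₋₂=0, q₋₁=0, q₋₂=1):
  k=0: a=19, p=19, q=1
  k=1: a=2, p=39, q=2
  k=2: a=11, p=448, q=23
  k=3: a=7, p=3175, q=163
  k=4: a=4, p=13148, q=675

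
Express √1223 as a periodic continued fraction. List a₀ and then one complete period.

[34; 1, 33, 1, 68]

a₀ = ⌊√1223⌋ = 34.
With m₀=0, d₀=1 and mₖ₊₁ = dₖaₖ − mₖ, dₖ₊₁ = (n − mₖ₊₁²)/dₖ, aₖ₊₁ = ⌊(a₀+mₖ₊₁)/dₖ₊₁⌋:
  k=1: m=34, d=67, a=1
  k=2: m=33, d=2, a=33
  k=3: m=33, d=67, a=1
  k=4: m=34, d=1, a=68
d=1 and a=2a₀=68 at k=4, so the next step gives (m, d) = (34, 67) again — its k=1 value — and the period has length 4.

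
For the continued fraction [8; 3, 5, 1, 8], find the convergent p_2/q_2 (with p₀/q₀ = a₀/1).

133/16

Using pₖ = aₖpₖ₋₁ + pₖ₋₂, qₖ = aₖqₖ₋₁ + qₖ₋₂ (with p₋₁=1, p₋₂=0, q₋₁=0, q₋₂=1):
  k=0: a=8, p=8, q=1
  k=1: a=3, p=25, q=3
  k=2: a=5, p=133, q=16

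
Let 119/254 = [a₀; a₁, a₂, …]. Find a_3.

2

119 = 0·254 + 119   →  a_0 = 0
254 = 2·119 + 16   →  a_1 = 2
119 = 7·16 + 7   →  a_2 = 7
16 = 2·7 + 2   →  a_3 = 2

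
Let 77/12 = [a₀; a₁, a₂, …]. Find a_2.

2

77 = 6·12 + 5   →  a_0 = 6
12 = 2·5 + 2   →  a_1 = 2
5 = 2·2 + 1   →  a_2 = 2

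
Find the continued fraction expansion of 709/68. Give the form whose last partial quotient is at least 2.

[10; 2, 2, 1, 9]

709 = 10×68 + 29
68 = 2×29 + 10
29 = 2×10 + 9
10 = 1×9 + 1
9 = 9×1 + 0  (stop)
So 709/68 = [10; 2, 2, 1, 9].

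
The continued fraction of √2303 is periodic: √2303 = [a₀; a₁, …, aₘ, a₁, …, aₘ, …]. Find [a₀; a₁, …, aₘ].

[47; 1, 94]

a₀ = ⌊√2303⌋ = 47.
With m₀=0, d₀=1 and mₖ₊₁ = dₖaₖ − mₖ, dₖ₊₁ = (n − mₖ₊₁²)/dₖ, aₖ₊₁ = ⌊(a₀+mₖ₊₁)/dₖ₊₁⌋:
  k=1: m=47, d=94, a=1
  k=2: m=47, d=1, a=94
d=1 and a=2a₀=94 at k=2, so the next step gives (m, d) = (47, 94) again — its k=1 value — and the period has length 2.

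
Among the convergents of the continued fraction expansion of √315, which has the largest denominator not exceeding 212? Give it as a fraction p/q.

2538/143

√315 = [17; 1, 2, 1, 34, …] (period length 4).
Convergents:
  p_0/q_0 = 17/1
  p_1/q_1 = 18/1
  p_2/q_2 = 53/3
  p_3/q_3 = 71/4
  p_4/q_4 = 2467/139
  p_5/q_5 = 2538/143
  p_6/q_6 = 7543/425
q_5 = 143 ≤ 212 < 425 = q_6, so the answer is 2538/143.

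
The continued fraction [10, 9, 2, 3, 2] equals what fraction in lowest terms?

Using pₖ = aₖpₖ₋₁ + pₖ₋₂ and qₖ = aₖqₖ₋₁ + qₖ₋₂:
  k=0: a=10, p=10, q=1
  k=1: a=9, p=91, q=9
  k=2: a=2, p=192, q=19
  k=3: a=3, p=667, q=66
  k=4: a=2, p=1526, q=151

1526/151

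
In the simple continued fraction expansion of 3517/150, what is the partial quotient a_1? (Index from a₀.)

2

3517 = 23·150 + 67   →  a_0 = 23
150 = 2·67 + 16   →  a_1 = 2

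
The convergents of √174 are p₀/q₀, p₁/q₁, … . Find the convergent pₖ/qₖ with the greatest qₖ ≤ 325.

√174 = [13; 5, 4, 5, 26, …] (period length 4).
Convergents:
  p_0/q_0 = 13/1
  p_1/q_1 = 66/5
  p_2/q_2 = 277/21
  p_3/q_3 = 1451/110
  p_4/q_4 = 38003/2881
q_3 = 110 ≤ 325 < 2881 = q_4, so the answer is 1451/110.

1451/110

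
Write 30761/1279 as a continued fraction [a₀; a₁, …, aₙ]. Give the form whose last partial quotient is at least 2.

[24; 19, 1, 2, 10, 2]

30761 = 24*1279 + 65
1279 = 19*65 + 44
65 = 1*44 + 21
44 = 2*21 + 2
21 = 10*2 + 1
2 = 2*1 + 0  (stop)
So 30761/1279 = [24; 19, 1, 2, 10, 2].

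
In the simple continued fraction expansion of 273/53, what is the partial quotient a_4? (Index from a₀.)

273 = 5·53 + 8   →  a_0 = 5
53 = 6·8 + 5   →  a_1 = 6
8 = 1·5 + 3   →  a_2 = 1
5 = 1·3 + 2   →  a_3 = 1
3 = 1·2 + 1   →  a_4 = 1

1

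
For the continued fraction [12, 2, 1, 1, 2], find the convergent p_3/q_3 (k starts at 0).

Using pₖ = aₖpₖ₋₁ + pₖ₋₂, qₖ = aₖqₖ₋₁ + qₖ₋₂ (with p₋₁=1, p₋₂=0, q₋₁=0, q₋₂=1):
  k=0: a=12, p=12, q=1
  k=1: a=2, p=25, q=2
  k=2: a=1, p=37, q=3
  k=3: a=1, p=62, q=5

62/5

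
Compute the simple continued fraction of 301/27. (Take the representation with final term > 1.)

[11; 6, 1, 3]

301 = 11*27 + 4
27 = 6*4 + 3
4 = 1*3 + 1
3 = 3*1 + 0  (stop)
So 301/27 = [11; 6, 1, 3].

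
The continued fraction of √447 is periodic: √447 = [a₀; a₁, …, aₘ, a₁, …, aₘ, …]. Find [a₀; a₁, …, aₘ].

a₀ = ⌊√447⌋ = 21.
With m₀=0, d₀=1 and mₖ₊₁ = dₖaₖ − mₖ, dₖ₊₁ = (n − mₖ₊₁²)/dₖ, aₖ₊₁ = ⌊(a₀+mₖ₊₁)/dₖ₊₁⌋:
  k=1: m=21, d=6, a=7
  k=2: m=21, d=1, a=42
d=1 and a=2a₀=42 at k=2, so the next step gives (m, d) = (21, 6) again — its k=1 value — and the period has length 2.

[21; 7, 42]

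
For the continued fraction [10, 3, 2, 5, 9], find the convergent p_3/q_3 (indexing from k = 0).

Using pₖ = aₖpₖ₋₁ + pₖ₋₂, qₖ = aₖqₖ₋₁ + qₖ₋₂ (with p₋₁=1, p₋₂=0, q₋₁=0, q₋₂=1):
  k=0: a=10, p=10, q=1
  k=1: a=3, p=31, q=3
  k=2: a=2, p=72, q=7
  k=3: a=5, p=391, q=38

391/38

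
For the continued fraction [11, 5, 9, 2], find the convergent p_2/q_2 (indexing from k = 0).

Using pₖ = aₖpₖ₋₁ + pₖ₋₂, qₖ = aₖqₖ₋₁ + qₖ₋₂ (with p₋₁=1, p₋₂=0, q₋₁=0, q₋₂=1):
  k=0: a=11, p=11, q=1
  k=1: a=5, p=56, q=5
  k=2: a=9, p=515, q=46

515/46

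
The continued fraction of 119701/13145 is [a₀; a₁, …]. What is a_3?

119701 = 9·13145 + 1396   →  a_0 = 9
13145 = 9·1396 + 581   →  a_1 = 9
1396 = 2·581 + 234   →  a_2 = 2
581 = 2·234 + 113   →  a_3 = 2

2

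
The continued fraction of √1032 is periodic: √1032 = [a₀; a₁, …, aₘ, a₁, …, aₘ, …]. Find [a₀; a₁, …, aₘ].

[32; 8, 64]

a₀ = ⌊√1032⌋ = 32.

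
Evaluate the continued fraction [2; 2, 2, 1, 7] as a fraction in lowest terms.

131/54

Using pₖ = aₖpₖ₋₁ + pₖ₋₂ and qₖ = aₖqₖ₋₁ + qₖ₋₂:
  k=0: a=2, p=2, q=1
  k=1: a=2, p=5, q=2
  k=2: a=2, p=12, q=5
  k=3: a=1, p=17, q=7
  k=4: a=7, p=131, q=54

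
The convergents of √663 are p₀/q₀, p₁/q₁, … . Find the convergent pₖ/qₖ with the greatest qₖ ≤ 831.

√663 = [25; 1, 2, 1, 50, …] (period length 4).
Convergents:
  p_0/q_0 = 25/1
  p_1/q_1 = 26/1
  p_2/q_2 = 77/3
  p_3/q_3 = 103/4
  p_4/q_4 = 5227/203
  p_5/q_5 = 5330/207
  p_6/q_6 = 15887/617
  p_7/q_7 = 21217/824
  p_8/q_8 = 1076737/41817
q_7 = 824 ≤ 831 < 41817 = q_8, so the answer is 21217/824.

21217/824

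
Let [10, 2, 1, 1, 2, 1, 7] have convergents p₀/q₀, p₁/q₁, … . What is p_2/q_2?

31/3

Using pₖ = aₖpₖ₋₁ + pₖ₋₂, qₖ = aₖqₖ₋₁ + qₖ₋₂ (with p₋₁=1, p₋₂=0, q₋₁=0, q₋₂=1):
  k=0: a=10, p=10, q=1
  k=1: a=2, p=21, q=2
  k=2: a=1, p=31, q=3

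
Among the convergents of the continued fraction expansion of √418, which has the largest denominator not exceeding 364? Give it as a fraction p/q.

3721/182

√418 = [20; 2, 4, 20, 4, 2, 40, …] (period length 6).
Convergents:
  p_0/q_0 = 20/1
  p_1/q_1 = 41/2
  p_2/q_2 = 184/9
  p_3/q_3 = 3721/182
  p_4/q_4 = 15068/737
q_3 = 182 ≤ 364 < 737 = q_4, so the answer is 3721/182.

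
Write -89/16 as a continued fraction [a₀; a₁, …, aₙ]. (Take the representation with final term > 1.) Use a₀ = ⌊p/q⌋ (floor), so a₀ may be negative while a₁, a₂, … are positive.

[-6; 2, 3, 2]

-89 = -6×16 + 7
16 = 2×7 + 2
7 = 3×2 + 1
2 = 2×1 + 0  (stop)
So -89/16 = [-6; 2, 3, 2].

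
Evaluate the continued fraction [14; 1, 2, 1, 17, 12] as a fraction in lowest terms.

Using pₖ = aₖpₖ₋₁ + pₖ₋₂ and qₖ = aₖqₖ₋₁ + qₖ₋₂:
  k=0: a=14, p=14, q=1
  k=1: a=1, p=15, q=1
  k=2: a=2, p=44, q=3
  k=3: a=1, p=59, q=4
  k=4: a=17, p=1047, q=71
  k=5: a=12, p=12623, q=856

12623/856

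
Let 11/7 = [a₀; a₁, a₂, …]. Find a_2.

1

11 = 1·7 + 4   →  a_0 = 1
7 = 1·4 + 3   →  a_1 = 1
4 = 1·3 + 1   →  a_2 = 1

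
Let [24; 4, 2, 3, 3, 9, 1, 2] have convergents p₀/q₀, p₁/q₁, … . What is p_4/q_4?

Using pₖ = aₖpₖ₋₁ + pₖ₋₂, qₖ = aₖqₖ₋₁ + qₖ₋₂ (with p₋₁=1, p₋₂=0, q₋₁=0, q₋₂=1):
  k=0: a=24, p=24, q=1
  k=1: a=4, p=97, q=4
  k=2: a=2, p=218, q=9
  k=3: a=3, p=751, q=31
  k=4: a=3, p=2471, q=102

2471/102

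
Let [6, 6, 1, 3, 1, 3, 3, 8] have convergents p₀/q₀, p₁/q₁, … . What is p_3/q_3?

Using pₖ = aₖpₖ₋₁ + pₖ₋₂, qₖ = aₖqₖ₋₁ + qₖ₋₂ (with p₋₁=1, p₋₂=0, q₋₁=0, q₋₂=1):
  k=0: a=6, p=6, q=1
  k=1: a=6, p=37, q=6
  k=2: a=1, p=43, q=7
  k=3: a=3, p=166, q=27

166/27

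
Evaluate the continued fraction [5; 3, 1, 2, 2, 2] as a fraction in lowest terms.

Using pₖ = aₖpₖ₋₁ + pₖ₋₂ and qₖ = aₖqₖ₋₁ + qₖ₋₂:
  k=0: a=5, p=5, q=1
  k=1: a=3, p=16, q=3
  k=2: a=1, p=21, q=4
  k=3: a=2, p=58, q=11
  k=4: a=2, p=137, q=26
  k=5: a=2, p=332, q=63

332/63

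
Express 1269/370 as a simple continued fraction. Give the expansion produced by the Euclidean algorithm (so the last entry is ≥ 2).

1269 = 3·370 + 159
370 = 2·159 + 52
159 = 3·52 + 3
52 = 17·3 + 1
3 = 3·1 + 0  (stop)
So 1269/370 = [3; 2, 3, 17, 3].

[3; 2, 3, 17, 3]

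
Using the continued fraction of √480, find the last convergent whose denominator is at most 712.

√480 = [21; 1, 9, 1, 42, …] (period length 4).
Convergents:
  p_0/q_0 = 21/1
  p_1/q_1 = 22/1
  p_2/q_2 = 219/10
  p_3/q_3 = 241/11
  p_4/q_4 = 10341/472
  p_5/q_5 = 10582/483
  p_6/q_6 = 105579/4819
q_5 = 483 ≤ 712 < 4819 = q_6, so the answer is 10582/483.

10582/483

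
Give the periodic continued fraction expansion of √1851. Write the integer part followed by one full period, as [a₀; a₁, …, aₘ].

a₀ = ⌊√1851⌋ = 43.
With m₀=0, d₀=1 and mₖ₊₁ = dₖaₖ − mₖ, dₖ₊₁ = (n − mₖ₊₁²)/dₖ, aₖ₊₁ = ⌊(a₀+mₖ₊₁)/dₖ₊₁⌋:
  k=1: m=43, d=2, a=43
  k=2: m=43, d=1, a=86
d=1 and a=2a₀=86 at k=2, so the next step gives (m, d) = (43, 2) again — its k=1 value — and the period has length 2.

[43; 43, 86]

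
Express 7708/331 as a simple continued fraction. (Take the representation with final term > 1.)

[23; 3, 2, 15, 3]

7708 = 23·331 + 95
331 = 3·95 + 46
95 = 2·46 + 3
46 = 15·3 + 1
3 = 3·1 + 0  (stop)
So 7708/331 = [23; 3, 2, 15, 3].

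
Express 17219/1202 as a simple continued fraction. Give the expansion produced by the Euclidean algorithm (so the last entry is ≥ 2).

[14; 3, 13, 2, 14]

17219 = 14·1202 + 391
1202 = 3·391 + 29
391 = 13·29 + 14
29 = 2·14 + 1
14 = 14·1 + 0  (stop)
So 17219/1202 = [14; 3, 13, 2, 14].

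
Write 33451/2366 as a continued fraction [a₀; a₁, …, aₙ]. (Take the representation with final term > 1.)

[14; 7, 4, 4, 19]

33451 = 14·2366 + 327
2366 = 7·327 + 77
327 = 4·77 + 19
77 = 4·19 + 1
19 = 19·1 + 0  (stop)
So 33451/2366 = [14; 7, 4, 4, 19].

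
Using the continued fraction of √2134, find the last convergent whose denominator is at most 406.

√2134 = [46; 5, 8, 5, 92, …] (period length 4).
Convergents:
  p_0/q_0 = 46/1
  p_1/q_1 = 231/5
  p_2/q_2 = 1894/41
  p_3/q_3 = 9701/210
  p_4/q_4 = 894386/19361
q_3 = 210 ≤ 406 < 19361 = q_4, so the answer is 9701/210.

9701/210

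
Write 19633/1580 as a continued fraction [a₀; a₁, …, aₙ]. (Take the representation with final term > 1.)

[12; 2, 2, 1, 7, 14, 2]

19633 = 12·1580 + 673
1580 = 2·673 + 234
673 = 2·234 + 205
234 = 1·205 + 29
205 = 7·29 + 2
29 = 14·2 + 1
2 = 2·1 + 0  (stop)
So 19633/1580 = [12; 2, 2, 1, 7, 14, 2].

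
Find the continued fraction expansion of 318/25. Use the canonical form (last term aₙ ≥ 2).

318 = 12*25 + 18
25 = 1*18 + 7
18 = 2*7 + 4
7 = 1*4 + 3
4 = 1*3 + 1
3 = 3*1 + 0  (stop)
So 318/25 = [12; 1, 2, 1, 1, 3].

[12; 1, 2, 1, 1, 3]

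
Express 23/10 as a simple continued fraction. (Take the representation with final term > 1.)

23 = 2×10 + 3
10 = 3×3 + 1
3 = 3×1 + 0  (stop)
So 23/10 = [2; 3, 3].

[2; 3, 3]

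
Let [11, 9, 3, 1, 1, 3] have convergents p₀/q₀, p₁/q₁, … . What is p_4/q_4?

722/65

Using pₖ = aₖpₖ₋₁ + pₖ₋₂, qₖ = aₖqₖ₋₁ + qₖ₋₂ (with p₋₁=1, p₋₂=0, q₋₁=0, q₋₂=1):
  k=0: a=11, p=11, q=1
  k=1: a=9, p=100, q=9
  k=2: a=3, p=311, q=28
  k=3: a=1, p=411, q=37
  k=4: a=1, p=722, q=65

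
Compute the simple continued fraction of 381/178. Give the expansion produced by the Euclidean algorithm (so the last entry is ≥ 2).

[2; 7, 8, 3]

381 = 2·178 + 25
178 = 7·25 + 3
25 = 8·3 + 1
3 = 3·1 + 0  (stop)
So 381/178 = [2; 7, 8, 3].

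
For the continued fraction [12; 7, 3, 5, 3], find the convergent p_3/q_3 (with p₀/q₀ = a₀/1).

1420/117

Using pₖ = aₖpₖ₋₁ + pₖ₋₂, qₖ = aₖqₖ₋₁ + qₖ₋₂ (with p₋₁=1, p₋₂=0, q₋₁=0, q₋₂=1):
  k=0: a=12, p=12, q=1
  k=1: a=7, p=85, q=7
  k=2: a=3, p=267, q=22
  k=3: a=5, p=1420, q=117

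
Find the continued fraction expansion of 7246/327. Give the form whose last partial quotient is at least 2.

[22; 6, 3, 2, 7]

7246 = 22×327 + 52
327 = 6×52 + 15
52 = 3×15 + 7
15 = 2×7 + 1
7 = 7×1 + 0  (stop)
So 7246/327 = [22; 6, 3, 2, 7].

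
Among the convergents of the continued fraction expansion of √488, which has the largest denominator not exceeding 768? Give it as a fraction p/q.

√488 = [22; 11, 44, …] (period length 2).
Convergents:
  p_0/q_0 = 22/1
  p_1/q_1 = 243/11
  p_2/q_2 = 10714/485
  p_3/q_3 = 118097/5346
q_2 = 485 ≤ 768 < 5346 = q_3, so the answer is 10714/485.

10714/485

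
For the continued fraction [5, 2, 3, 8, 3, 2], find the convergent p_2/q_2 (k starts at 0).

Using pₖ = aₖpₖ₋₁ + pₖ₋₂, qₖ = aₖqₖ₋₁ + qₖ₋₂ (with p₋₁=1, p₋₂=0, q₋₁=0, q₋₂=1):
  k=0: a=5, p=5, q=1
  k=1: a=2, p=11, q=2
  k=2: a=3, p=38, q=7

38/7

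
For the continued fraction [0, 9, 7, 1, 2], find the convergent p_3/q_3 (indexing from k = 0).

Using pₖ = aₖpₖ₋₁ + pₖ₋₂, qₖ = aₖqₖ₋₁ + qₖ₋₂ (with p₋₁=1, p₋₂=0, q₋₁=0, q₋₂=1):
  k=0: a=0, p=0, q=1
  k=1: a=9, p=1, q=9
  k=2: a=7, p=7, q=64
  k=3: a=1, p=8, q=73

8/73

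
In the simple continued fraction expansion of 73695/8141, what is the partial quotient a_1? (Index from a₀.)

73695 = 9·8141 + 426   →  a_0 = 9
8141 = 19·426 + 47   →  a_1 = 19

19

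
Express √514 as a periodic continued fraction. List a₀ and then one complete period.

[22; 1, 2, 22, 2, 1, 44]

a₀ = ⌊√514⌋ = 22.
With m₀=0, d₀=1 and mₖ₊₁ = dₖaₖ − mₖ, dₖ₊₁ = (n − mₖ₊₁²)/dₖ, aₖ₊₁ = ⌊(a₀+mₖ₊₁)/dₖ₊₁⌋:
  k=1: m=22, d=30, a=1
  k=2: m=8, d=15, a=2
  k=3: m=22, d=2, a=22
  k=4: m=22, d=15, a=2
  k=5: m=8, d=30, a=1
  k=6: m=22, d=1, a=44
d=1 and a=2a₀=44 at k=6, so the next step gives (m, d) = (22, 30) again — its k=1 value — and the period has length 6.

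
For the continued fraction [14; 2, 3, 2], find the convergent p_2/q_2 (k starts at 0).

101/7

Using pₖ = aₖpₖ₋₁ + pₖ₋₂, qₖ = aₖqₖ₋₁ + qₖ₋₂ (with p₋₁=1, p₋₂=0, q₋₁=0, q₋₂=1):
  k=0: a=14, p=14, q=1
  k=1: a=2, p=29, q=2
  k=2: a=3, p=101, q=7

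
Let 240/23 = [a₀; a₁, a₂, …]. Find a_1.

2

240 = 10·23 + 10   →  a_0 = 10
23 = 2·10 + 3   →  a_1 = 2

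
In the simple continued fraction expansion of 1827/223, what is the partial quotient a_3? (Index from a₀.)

2

1827 = 8·223 + 43   →  a_0 = 8
223 = 5·43 + 8   →  a_1 = 5
43 = 5·8 + 3   →  a_2 = 5
8 = 2·3 + 2   →  a_3 = 2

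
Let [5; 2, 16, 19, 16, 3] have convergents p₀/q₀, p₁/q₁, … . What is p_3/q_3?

Using pₖ = aₖpₖ₋₁ + pₖ₋₂, qₖ = aₖqₖ₋₁ + qₖ₋₂ (with p₋₁=1, p₋₂=0, q₋₁=0, q₋₂=1):
  k=0: a=5, p=5, q=1
  k=1: a=2, p=11, q=2
  k=2: a=16, p=181, q=33
  k=3: a=19, p=3450, q=629

3450/629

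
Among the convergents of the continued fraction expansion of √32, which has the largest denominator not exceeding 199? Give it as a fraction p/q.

577/102

√32 = [5; 1, 1, 1, 10, …] (period length 4).
Convergents:
  p_0/q_0 = 5/1
  p_1/q_1 = 6/1
  p_2/q_2 = 11/2
  p_3/q_3 = 17/3
  p_4/q_4 = 181/32
  p_5/q_5 = 198/35
  p_6/q_6 = 379/67
  p_7/q_7 = 577/102
  p_8/q_8 = 6149/1087
q_7 = 102 ≤ 199 < 1087 = q_8, so the answer is 577/102.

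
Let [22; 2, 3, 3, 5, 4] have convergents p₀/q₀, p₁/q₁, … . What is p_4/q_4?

Using pₖ = aₖpₖ₋₁ + pₖ₋₂, qₖ = aₖqₖ₋₁ + qₖ₋₂ (with p₋₁=1, p₋₂=0, q₋₁=0, q₋₂=1):
  k=0: a=22, p=22, q=1
  k=1: a=2, p=45, q=2
  k=2: a=3, p=157, q=7
  k=3: a=3, p=516, q=23
  k=4: a=5, p=2737, q=122

2737/122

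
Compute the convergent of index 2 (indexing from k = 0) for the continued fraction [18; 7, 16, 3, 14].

2050/113

Using pₖ = aₖpₖ₋₁ + pₖ₋₂, qₖ = aₖqₖ₋₁ + qₖ₋₂ (with p₋₁=1, p₋₂=0, q₋₁=0, q₋₂=1):
  k=0: a=18, p=18, q=1
  k=1: a=7, p=127, q=7
  k=2: a=16, p=2050, q=113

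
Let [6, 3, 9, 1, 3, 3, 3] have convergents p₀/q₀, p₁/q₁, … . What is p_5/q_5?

Using pₖ = aₖpₖ₋₁ + pₖ₋₂, qₖ = aₖqₖ₋₁ + qₖ₋₂ (with p₋₁=1, p₋₂=0, q₋₁=0, q₋₂=1):
  k=0: a=6, p=6, q=1
  k=1: a=3, p=19, q=3
  k=2: a=9, p=177, q=28
  k=3: a=1, p=196, q=31
  k=4: a=3, p=765, q=121
  k=5: a=3, p=2491, q=394

2491/394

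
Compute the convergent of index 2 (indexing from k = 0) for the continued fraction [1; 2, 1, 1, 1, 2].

4/3

Using pₖ = aₖpₖ₋₁ + pₖ₋₂, qₖ = aₖqₖ₋₁ + qₖ₋₂ (with p₋₁=1, p₋₂=0, q₋₁=0, q₋₂=1):
  k=0: a=1, p=1, q=1
  k=1: a=2, p=3, q=2
  k=2: a=1, p=4, q=3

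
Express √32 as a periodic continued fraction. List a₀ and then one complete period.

[5; 1, 1, 1, 10]

a₀ = ⌊√32⌋ = 5.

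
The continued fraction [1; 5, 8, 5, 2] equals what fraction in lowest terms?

551/461

Using pₖ = aₖpₖ₋₁ + pₖ₋₂ and qₖ = aₖqₖ₋₁ + qₖ₋₂:
  k=0: a=1, p=1, q=1
  k=1: a=5, p=6, q=5
  k=2: a=8, p=49, q=41
  k=3: a=5, p=251, q=210
  k=4: a=2, p=551, q=461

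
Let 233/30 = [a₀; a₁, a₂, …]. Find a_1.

1

233 = 7·30 + 23   →  a_0 = 7
30 = 1·23 + 7   →  a_1 = 1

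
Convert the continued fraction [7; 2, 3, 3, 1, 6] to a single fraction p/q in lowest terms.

1509/203

Fold from the inside: start with 6/1.
  1 + 1/6 = 7/6
  3 + 6/7 = 27/7
  3 + 7/27 = 88/27
  2 + 27/88 = 203/88
  7 + 88/203 = 1509/203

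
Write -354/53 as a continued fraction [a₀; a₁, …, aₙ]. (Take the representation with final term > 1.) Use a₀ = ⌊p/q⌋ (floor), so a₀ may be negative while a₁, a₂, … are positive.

-354 = -7×53 + 17
53 = 3×17 + 2
17 = 8×2 + 1
2 = 2×1 + 0  (stop)
So -354/53 = [-7; 3, 8, 2].

[-7; 3, 8, 2]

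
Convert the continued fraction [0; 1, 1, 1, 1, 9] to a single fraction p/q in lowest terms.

Fold from the inside: start with 9/1.
  1 + 1/9 = 10/9
  1 + 9/10 = 19/10
  1 + 10/19 = 29/19
  1 + 19/29 = 48/29
  0 + 29/48 = 29/48

29/48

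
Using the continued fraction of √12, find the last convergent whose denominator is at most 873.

1351/390

√12 = [3; 2, 6, …] (period length 2).
Convergents:
  p_0/q_0 = 3/1
  p_1/q_1 = 7/2
  p_2/q_2 = 45/13
  p_3/q_3 = 97/28
  p_4/q_4 = 627/181
  p_5/q_5 = 1351/390
  p_6/q_6 = 8733/2521
q_5 = 390 ≤ 873 < 2521 = q_6, so the answer is 1351/390.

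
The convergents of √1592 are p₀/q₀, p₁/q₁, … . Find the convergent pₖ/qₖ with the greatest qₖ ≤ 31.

399/10

√1592 = [39; 1, 8, 1, 78, …] (period length 4).
Convergents:
  p_0/q_0 = 39/1
  p_1/q_1 = 40/1
  p_2/q_2 = 359/9
  p_3/q_3 = 399/10
  p_4/q_4 = 31481/789
q_3 = 10 ≤ 31 < 789 = q_4, so the answer is 399/10.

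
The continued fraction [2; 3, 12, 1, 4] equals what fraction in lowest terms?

Fold from the inside: start with 4/1.
  1 + 1/4 = 5/4
  12 + 4/5 = 64/5
  3 + 5/64 = 197/64
  2 + 64/197 = 458/197

458/197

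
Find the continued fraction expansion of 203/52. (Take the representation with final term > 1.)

203 = 3*52 + 47
52 = 1*47 + 5
47 = 9*5 + 2
5 = 2*2 + 1
2 = 2*1 + 0  (stop)
So 203/52 = [3; 1, 9, 2, 2].

[3; 1, 9, 2, 2]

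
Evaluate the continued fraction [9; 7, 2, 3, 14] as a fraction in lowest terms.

Using pₖ = aₖpₖ₋₁ + pₖ₋₂ and qₖ = aₖqₖ₋₁ + qₖ₋₂:
  k=0: a=9, p=9, q=1
  k=1: a=7, p=64, q=7
  k=2: a=2, p=137, q=15
  k=3: a=3, p=475, q=52
  k=4: a=14, p=6787, q=743

6787/743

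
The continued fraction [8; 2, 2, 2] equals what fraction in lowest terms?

Fold from the inside: start with 2/1.
  2 + 1/2 = 5/2
  2 + 2/5 = 12/5
  8 + 5/12 = 101/12

101/12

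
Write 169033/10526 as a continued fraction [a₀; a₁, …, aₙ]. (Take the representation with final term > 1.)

[16; 17, 16, 1, 2, 12]

169033 = 16*10526 + 617
10526 = 17*617 + 37
617 = 16*37 + 25
37 = 1*25 + 12
25 = 2*12 + 1
12 = 12*1 + 0  (stop)
So 169033/10526 = [16; 17, 16, 1, 2, 12].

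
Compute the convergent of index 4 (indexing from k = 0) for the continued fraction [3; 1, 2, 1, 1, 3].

26/7

Using pₖ = aₖpₖ₋₁ + pₖ₋₂, qₖ = aₖqₖ₋₁ + qₖ₋₂ (with p₋₁=1, p₋₂=0, q₋₁=0, q₋₂=1):
  k=0: a=3, p=3, q=1
  k=1: a=1, p=4, q=1
  k=2: a=2, p=11, q=3
  k=3: a=1, p=15, q=4
  k=4: a=1, p=26, q=7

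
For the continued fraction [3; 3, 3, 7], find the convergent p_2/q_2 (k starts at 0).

33/10

Using pₖ = aₖpₖ₋₁ + pₖ₋₂, qₖ = aₖqₖ₋₁ + qₖ₋₂ (with p₋₁=1, p₋₂=0, q₋₁=0, q₋₂=1):
  k=0: a=3, p=3, q=1
  k=1: a=3, p=10, q=3
  k=2: a=3, p=33, q=10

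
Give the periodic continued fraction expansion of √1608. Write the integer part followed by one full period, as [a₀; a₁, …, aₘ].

[40; 10, 80]

a₀ = ⌊√1608⌋ = 40.
With m₀=0, d₀=1 and mₖ₊₁ = dₖaₖ − mₖ, dₖ₊₁ = (n − mₖ₊₁²)/dₖ, aₖ₊₁ = ⌊(a₀+mₖ₊₁)/dₖ₊₁⌋:
  k=1: m=40, d=8, a=10
  k=2: m=40, d=1, a=80
d=1 and a=2a₀=80 at k=2, so the next step gives (m, d) = (40, 8) again — its k=1 value — and the period has length 2.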